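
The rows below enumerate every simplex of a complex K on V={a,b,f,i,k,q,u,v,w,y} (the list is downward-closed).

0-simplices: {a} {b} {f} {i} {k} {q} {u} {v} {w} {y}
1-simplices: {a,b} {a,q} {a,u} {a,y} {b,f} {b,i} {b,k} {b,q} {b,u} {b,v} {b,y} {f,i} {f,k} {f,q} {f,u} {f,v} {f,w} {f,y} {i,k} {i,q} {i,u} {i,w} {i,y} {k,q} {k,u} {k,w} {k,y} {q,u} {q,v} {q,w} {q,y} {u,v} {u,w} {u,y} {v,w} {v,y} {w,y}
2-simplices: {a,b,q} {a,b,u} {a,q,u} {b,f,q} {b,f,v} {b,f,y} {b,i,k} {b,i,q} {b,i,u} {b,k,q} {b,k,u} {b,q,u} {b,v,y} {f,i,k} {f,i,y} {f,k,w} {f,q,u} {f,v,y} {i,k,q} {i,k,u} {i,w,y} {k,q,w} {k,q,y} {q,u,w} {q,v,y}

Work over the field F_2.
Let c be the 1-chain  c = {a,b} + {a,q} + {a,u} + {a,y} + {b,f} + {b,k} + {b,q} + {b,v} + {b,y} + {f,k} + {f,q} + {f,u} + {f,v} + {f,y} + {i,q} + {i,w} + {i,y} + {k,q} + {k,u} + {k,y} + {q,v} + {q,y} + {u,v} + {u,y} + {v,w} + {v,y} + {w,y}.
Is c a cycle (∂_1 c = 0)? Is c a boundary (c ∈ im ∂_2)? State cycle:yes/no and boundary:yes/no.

n_0=10 n_1=37 n_2=25  [Z2]
∂1: piv[ab,aq,au,ay,bf,bi,bk,bv,fw] rk=9  ker:bq,bu,by,fi,fk,fq,fu,fv,fy,ik,iq,iu,iw,iy,kq,ku,kw,ky,qu,qv,qw,qy,uv,uw,uy,vw,vy,wy
∂2: piv[abq,abu,aqu,bfq,bfv,bfy,bik,biq,biu,bkq,bku,bvy,fik,fiy,fkw,fqu,iwy,kqw,kqy,quw,qvy] rk=21  ker:bqu,fvy,ikq,iku
∂1c = {i} + {k} + {q} + {u} + {w} + {y}

cycle:no boundary:no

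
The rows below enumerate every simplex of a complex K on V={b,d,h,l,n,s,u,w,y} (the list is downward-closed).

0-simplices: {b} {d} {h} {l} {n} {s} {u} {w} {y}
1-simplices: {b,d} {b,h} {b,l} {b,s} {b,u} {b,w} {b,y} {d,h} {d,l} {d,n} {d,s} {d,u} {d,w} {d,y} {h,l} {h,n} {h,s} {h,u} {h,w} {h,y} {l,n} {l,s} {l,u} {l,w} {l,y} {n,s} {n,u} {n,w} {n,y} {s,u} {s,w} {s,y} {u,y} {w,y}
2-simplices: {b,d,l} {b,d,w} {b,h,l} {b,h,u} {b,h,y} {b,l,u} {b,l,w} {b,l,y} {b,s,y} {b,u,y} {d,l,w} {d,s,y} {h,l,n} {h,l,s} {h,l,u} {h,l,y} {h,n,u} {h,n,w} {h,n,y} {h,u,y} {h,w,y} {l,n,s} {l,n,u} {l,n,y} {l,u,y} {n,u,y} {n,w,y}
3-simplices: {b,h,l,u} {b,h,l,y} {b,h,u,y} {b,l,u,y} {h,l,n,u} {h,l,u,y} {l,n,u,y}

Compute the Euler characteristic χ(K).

n_0=9 n_1=34 n_2=27 n_3=7
χ=+9−34+27−7=-5

χ(K)=-5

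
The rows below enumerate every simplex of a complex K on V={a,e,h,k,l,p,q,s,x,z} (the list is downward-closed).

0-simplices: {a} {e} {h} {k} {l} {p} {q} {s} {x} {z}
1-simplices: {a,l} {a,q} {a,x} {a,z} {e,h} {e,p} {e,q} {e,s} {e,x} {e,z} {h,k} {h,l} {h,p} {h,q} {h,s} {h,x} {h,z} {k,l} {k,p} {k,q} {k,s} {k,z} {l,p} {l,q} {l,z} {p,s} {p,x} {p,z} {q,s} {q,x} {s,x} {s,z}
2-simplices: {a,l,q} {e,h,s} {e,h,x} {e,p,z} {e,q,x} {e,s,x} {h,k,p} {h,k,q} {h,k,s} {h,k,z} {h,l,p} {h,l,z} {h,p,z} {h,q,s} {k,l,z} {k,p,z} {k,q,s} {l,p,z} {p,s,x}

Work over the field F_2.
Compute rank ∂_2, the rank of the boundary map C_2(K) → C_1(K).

rank∂_2=16

n_0=10 n_1=32 n_2=19  [Z2]
∂1: piv[al,aq,ax,az,eh,ep,eq,es,hk] rk=9  ker:ex,ez,hl,hp,hq,hs,hx,hz,kl,kp,kq,ks,kz,lp,lq,lz,ps,px,pz,qs,qx,sx,sz
∂2: piv[alq,ehs,ehx,epz,eqx,esx,hkp,hkq,hks,hkz,hlp,hlz,hpz,hqs,klz,psx] rk=16  ker:kpz,kqs,lpz
rk∂_2=16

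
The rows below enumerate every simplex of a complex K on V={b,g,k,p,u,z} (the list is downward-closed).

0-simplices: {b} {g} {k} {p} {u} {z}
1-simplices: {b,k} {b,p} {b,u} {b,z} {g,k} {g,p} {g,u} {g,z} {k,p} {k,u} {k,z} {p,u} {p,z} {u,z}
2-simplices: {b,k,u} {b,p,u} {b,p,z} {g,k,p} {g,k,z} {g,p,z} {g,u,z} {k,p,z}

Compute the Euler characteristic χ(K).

χ(K)=0

n_0=6 n_1=14 n_2=8
χ=+6−14+8=0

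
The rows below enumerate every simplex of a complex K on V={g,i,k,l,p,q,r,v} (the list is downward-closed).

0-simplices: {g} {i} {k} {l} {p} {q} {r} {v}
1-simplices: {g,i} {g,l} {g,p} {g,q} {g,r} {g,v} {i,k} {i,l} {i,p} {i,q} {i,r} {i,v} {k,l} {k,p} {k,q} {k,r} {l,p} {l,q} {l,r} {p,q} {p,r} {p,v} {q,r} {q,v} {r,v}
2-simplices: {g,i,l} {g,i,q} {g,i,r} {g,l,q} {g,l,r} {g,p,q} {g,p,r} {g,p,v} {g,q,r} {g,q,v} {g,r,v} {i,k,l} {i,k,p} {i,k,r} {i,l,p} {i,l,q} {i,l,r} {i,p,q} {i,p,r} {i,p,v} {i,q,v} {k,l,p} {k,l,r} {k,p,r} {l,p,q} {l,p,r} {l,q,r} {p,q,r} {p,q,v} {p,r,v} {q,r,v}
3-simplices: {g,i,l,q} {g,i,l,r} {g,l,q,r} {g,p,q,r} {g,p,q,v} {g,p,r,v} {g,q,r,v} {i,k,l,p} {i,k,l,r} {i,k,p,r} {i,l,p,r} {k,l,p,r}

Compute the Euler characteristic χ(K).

χ(K)=2

n_0=8 n_1=25 n_2=31 n_3=12
χ=+8−25+31−12=2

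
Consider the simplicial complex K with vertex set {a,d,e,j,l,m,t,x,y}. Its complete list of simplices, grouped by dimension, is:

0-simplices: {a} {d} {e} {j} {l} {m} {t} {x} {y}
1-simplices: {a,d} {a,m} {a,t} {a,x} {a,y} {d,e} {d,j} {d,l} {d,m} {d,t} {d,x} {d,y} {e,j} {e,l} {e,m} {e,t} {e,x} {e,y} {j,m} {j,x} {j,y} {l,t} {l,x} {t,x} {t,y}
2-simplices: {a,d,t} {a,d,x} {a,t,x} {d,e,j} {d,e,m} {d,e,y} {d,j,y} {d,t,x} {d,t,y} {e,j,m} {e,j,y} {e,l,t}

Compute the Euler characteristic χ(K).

n_0=9 n_1=25 n_2=12
χ=+9−25+12=-4

χ(K)=-4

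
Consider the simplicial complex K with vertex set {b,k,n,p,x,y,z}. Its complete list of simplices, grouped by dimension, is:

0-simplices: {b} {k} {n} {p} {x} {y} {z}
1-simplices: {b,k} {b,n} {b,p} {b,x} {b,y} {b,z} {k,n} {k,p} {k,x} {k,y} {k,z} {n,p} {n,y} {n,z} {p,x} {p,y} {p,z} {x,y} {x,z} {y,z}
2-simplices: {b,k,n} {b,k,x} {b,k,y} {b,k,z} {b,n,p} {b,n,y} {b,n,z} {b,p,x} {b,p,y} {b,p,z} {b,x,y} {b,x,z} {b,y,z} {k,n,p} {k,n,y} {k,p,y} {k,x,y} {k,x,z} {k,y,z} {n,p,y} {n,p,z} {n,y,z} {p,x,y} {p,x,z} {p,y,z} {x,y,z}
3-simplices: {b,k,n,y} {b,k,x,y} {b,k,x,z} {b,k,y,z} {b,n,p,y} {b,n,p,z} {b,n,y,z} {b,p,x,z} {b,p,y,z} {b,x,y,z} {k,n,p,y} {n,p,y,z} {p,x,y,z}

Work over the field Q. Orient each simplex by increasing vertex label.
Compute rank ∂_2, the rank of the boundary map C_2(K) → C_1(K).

n_0=7 n_1=20 n_2=26 n_3=13  [Q]
∂1: piv[bk,bn,bp,bx,by,bz] rk=6  ker:kn,kp,kx,ky,kz,np,ny,nz,px,py,pz,xy,xz,yz
∂2: piv[bkn,bkx,bky,bkz,bnp,bny,bnz,bpx,bpy,bpz,bxy,bxz,byz,knp] rk=14  ker:kny,kpy,kxy,kxz,kyz,npy,npz,nyz,pxy,pxz,pyz,xyz
∂3: piv[bkny,bkxy,bkxz,bkyz,bnpy,bnpz,bnyz,bpxz,bpyz,bxyz,knpy,pxyz] rk=12  ker:npyz
rk∂_2=14

rank∂_2=14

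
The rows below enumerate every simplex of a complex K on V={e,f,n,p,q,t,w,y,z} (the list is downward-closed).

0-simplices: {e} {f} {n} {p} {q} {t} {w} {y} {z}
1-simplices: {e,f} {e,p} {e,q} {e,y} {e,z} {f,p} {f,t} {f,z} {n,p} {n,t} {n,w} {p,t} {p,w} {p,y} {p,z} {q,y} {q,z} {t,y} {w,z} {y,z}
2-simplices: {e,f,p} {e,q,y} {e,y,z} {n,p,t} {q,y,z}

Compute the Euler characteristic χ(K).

n_0=9 n_1=20 n_2=5
χ=+9−20+5=-6

χ(K)=-6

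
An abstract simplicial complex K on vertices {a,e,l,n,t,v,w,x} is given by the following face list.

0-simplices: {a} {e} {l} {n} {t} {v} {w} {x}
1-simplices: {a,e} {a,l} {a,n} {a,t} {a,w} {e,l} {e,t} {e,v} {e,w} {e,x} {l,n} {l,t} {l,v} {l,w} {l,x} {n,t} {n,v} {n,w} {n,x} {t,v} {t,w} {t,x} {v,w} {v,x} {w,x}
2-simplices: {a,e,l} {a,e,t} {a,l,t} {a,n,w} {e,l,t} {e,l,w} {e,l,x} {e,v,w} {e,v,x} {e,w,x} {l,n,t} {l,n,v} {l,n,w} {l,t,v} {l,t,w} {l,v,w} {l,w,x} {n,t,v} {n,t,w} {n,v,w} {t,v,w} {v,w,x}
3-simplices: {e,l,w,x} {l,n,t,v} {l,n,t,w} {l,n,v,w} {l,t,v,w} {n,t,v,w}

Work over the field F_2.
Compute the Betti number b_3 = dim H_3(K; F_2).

n_0=8 n_1=25 n_2=22 n_3=6  [Z2]
∂1: piv[ae,al,an,at,aw,ev,ex] rk=7  ker:el,et,ew,ln,lt,lv,lw,lx,nt,nv,nw,nx,tv,tw,tx,vw,vx,wx
∂2: piv[ael,aet,alt,anw,elw,elx,evw,evx,ewx,lnt,lnv,lnw,ltv,ltw,lvw] rk=15  ker:elt,lwx,ntv,ntw,nvw,tvw,vwx
∂3: piv[elwx,lntv,lntw,lnvw,ltvw] rk=5  ker:ntvw
b_3=(6−5)−0=1

b_3=1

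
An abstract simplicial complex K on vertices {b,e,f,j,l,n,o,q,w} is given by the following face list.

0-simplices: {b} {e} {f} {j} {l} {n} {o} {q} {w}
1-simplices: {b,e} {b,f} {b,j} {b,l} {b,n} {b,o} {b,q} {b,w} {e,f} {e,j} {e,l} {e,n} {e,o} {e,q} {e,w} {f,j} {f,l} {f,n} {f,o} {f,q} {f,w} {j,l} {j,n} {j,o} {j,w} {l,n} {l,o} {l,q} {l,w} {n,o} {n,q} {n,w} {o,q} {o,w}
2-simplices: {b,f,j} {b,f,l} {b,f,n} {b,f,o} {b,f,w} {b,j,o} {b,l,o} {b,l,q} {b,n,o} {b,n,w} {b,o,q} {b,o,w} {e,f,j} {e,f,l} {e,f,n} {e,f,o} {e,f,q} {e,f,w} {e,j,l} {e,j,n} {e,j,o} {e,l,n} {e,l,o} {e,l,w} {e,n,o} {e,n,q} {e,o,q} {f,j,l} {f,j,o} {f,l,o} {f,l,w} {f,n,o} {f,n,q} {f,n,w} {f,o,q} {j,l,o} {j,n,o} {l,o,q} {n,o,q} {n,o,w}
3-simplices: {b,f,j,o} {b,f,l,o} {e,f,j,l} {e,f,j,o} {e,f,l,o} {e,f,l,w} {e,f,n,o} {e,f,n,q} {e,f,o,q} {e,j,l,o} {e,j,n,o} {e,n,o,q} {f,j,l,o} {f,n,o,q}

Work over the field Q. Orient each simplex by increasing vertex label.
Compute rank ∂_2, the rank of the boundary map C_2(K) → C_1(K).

rank∂_2=24

n_0=9 n_1=34 n_2=40 n_3=14  [Q]
∂1: piv[be,bf,bj,bl,bn,bo,bq,bw] rk=8  ker:ef,ej,el,en,eo,eq,ew,fj,fl,fn,fo,fq,fw,jl,jn,jo,jw,ln,lo,lq,lw,no,nq,nw,oq,ow
∂2: piv[bfj,bfl,bfn,bfo,bfw,bjo,blo,blq,bno,bnw,boq,bow,efj,efl,efn,efo,efq,efw,ejl,ejn,eln,elw,enq,eoq] rk=24  ker:ejo,elo,eno,fjl,fjo,flo,flw,fno,fnq,fnw,foq,jlo,jno,loq,noq,now
∂3: piv[bfjo,bflo,efjl,efjo,eflo,eflw,efno,efnq,efoq,ejlo,ejno,enoq] rk=12  ker:fjlo,fnoq
rk∂_2=24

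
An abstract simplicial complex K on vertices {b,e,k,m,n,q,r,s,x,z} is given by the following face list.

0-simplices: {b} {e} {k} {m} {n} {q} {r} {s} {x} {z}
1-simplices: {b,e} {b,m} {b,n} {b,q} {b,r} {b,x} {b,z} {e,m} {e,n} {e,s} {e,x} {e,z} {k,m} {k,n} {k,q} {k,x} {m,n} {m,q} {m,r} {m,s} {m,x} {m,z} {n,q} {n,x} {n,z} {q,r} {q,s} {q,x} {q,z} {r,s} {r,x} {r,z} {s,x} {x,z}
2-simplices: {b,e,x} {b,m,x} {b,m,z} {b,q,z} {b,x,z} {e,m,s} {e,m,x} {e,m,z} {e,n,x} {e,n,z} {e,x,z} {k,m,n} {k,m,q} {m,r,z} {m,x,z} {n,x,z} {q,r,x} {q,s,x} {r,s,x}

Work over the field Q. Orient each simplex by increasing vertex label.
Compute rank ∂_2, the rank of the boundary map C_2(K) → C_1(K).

rank∂_2=16

n_0=10 n_1=34 n_2=19  [Q]
∂1: piv[be,bm,bn,bq,br,bx,bz,es,km] rk=9  ker:em,en,ex,ez,kn,kq,kx,mn,mq,mr,ms,mx,mz,nq,nx,nz,qr,qs,qx,qz,rs,rx,rz,sx,xz
∂2: piv[bex,bmx,bmz,bqz,bxz,ems,emx,emz,enx,enz,kmn,kmq,mrz,qrx,qsx,rsx] rk=16  ker:exz,mxz,nxz
rk∂_2=16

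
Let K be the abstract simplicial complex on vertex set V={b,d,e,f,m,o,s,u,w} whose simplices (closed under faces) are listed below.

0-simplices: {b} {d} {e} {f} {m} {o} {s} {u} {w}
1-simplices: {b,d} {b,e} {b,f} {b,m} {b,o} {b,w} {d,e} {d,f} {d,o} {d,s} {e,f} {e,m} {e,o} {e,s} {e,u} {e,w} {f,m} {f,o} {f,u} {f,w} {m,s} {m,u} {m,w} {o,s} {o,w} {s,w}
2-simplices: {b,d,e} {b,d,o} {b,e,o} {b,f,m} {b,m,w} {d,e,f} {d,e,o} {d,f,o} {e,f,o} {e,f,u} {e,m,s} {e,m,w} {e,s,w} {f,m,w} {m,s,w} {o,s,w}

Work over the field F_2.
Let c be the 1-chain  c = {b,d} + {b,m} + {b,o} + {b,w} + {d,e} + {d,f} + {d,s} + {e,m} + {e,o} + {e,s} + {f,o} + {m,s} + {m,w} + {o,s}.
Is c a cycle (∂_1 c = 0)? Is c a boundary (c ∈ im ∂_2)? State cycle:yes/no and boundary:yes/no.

n_0=9 n_1=26 n_2=16  [Z2]
∂1: piv[bd,be,bf,bm,bo,bw,ds,eu] rk=8  ker:de,df,do,ef,em,eo,es,ew,fm,fo,fu,fw,ms,mu,mw,os,ow,sw
∂2: piv[bde,bdo,beo,bfm,bmw,def,dfo,efu,ems,emw,esw,fmw,osw] rk=13  ker:deo,efo,msw
∂1c = 0
c vs im∂2: residual ≠ 0 ⇒ not boundary

cycle:yes boundary:no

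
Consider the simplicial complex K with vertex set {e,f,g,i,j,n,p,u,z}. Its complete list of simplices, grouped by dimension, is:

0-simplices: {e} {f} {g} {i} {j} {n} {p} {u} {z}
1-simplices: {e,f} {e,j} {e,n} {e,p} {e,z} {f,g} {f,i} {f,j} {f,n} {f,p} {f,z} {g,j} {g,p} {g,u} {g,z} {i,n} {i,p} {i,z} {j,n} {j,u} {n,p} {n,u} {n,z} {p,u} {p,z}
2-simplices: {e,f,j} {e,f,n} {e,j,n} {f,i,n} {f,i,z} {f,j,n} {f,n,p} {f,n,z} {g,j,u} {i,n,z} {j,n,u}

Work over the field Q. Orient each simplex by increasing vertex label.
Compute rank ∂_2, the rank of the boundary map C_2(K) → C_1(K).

rank∂_2=9

n_0=9 n_1=25 n_2=11  [Q]
∂1: piv[ef,ej,en,ep,ez,fg,fi,gu] rk=8  ker:fj,fn,fp,fz,gj,gp,gz,in,ip,iz,jn,ju,np,nu,nz,pu,pz
∂2: piv[efj,efn,ejn,fin,fiz,fnp,fnz,gju,jnu] rk=9  ker:fjn,inz
rk∂_2=9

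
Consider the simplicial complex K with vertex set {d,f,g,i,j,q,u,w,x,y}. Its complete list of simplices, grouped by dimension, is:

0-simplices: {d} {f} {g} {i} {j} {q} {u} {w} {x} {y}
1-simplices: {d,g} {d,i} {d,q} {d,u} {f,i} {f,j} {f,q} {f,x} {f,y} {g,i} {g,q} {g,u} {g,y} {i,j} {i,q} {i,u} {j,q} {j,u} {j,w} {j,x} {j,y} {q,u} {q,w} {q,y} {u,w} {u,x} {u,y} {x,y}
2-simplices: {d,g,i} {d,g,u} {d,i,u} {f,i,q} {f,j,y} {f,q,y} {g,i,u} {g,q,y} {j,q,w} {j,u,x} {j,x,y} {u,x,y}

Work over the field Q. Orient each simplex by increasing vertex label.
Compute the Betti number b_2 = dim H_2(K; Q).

n_0=10 n_1=28 n_2=12  [Q]
∂1: piv[dg,di,dq,du,fi,fj,fx,fy,jw] rk=9  ker:fq,gi,gq,gu,gy,ij,iq,iu,jq,ju,jx,jy,qu,qw,qy,uw,ux,uy,xy
∂2: piv[dgi,dgu,diu,fiq,fjy,fqy,gqy,jqw,jux,jxy,uxy] rk=11  ker:giu
b_2=(12−11)−0=1

b_2=1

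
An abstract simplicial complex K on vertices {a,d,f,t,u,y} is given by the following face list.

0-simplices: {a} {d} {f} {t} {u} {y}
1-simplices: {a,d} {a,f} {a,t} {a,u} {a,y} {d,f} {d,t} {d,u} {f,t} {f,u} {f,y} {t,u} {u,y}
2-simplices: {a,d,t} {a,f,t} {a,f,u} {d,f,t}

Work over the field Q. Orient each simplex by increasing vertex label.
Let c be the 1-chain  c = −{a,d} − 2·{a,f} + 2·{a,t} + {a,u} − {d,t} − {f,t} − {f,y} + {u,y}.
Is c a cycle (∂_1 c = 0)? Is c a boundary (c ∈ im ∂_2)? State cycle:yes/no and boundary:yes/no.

cycle:yes boundary:no

n_0=6 n_1=13 n_2=4  [Q]
∂1: piv[ad,af,at,au,ay] rk=5  ker:df,dt,du,ft,fu,fy,tu,uy
∂2: piv[adt,aft,afu,dft] rk=4
∂1c = 0
c vs im∂2: residual ≠ 0 ⇒ not boundary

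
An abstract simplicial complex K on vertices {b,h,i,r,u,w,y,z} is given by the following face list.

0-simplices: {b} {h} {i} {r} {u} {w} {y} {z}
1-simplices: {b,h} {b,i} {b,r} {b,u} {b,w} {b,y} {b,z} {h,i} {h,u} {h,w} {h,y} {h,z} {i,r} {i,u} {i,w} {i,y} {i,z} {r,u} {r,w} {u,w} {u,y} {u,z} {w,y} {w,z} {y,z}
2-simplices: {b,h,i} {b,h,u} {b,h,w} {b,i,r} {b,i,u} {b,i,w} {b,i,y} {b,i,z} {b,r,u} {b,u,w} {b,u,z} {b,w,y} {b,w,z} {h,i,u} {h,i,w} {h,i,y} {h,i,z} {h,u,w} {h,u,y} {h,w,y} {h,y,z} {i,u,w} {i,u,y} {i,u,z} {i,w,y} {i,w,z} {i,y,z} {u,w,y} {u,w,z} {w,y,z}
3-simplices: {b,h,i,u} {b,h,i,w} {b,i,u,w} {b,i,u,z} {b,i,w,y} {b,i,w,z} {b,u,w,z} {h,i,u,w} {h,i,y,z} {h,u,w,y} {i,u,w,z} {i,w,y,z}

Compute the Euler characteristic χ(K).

n_0=8 n_1=25 n_2=30 n_3=12
χ=+8−25+30−12=1

χ(K)=1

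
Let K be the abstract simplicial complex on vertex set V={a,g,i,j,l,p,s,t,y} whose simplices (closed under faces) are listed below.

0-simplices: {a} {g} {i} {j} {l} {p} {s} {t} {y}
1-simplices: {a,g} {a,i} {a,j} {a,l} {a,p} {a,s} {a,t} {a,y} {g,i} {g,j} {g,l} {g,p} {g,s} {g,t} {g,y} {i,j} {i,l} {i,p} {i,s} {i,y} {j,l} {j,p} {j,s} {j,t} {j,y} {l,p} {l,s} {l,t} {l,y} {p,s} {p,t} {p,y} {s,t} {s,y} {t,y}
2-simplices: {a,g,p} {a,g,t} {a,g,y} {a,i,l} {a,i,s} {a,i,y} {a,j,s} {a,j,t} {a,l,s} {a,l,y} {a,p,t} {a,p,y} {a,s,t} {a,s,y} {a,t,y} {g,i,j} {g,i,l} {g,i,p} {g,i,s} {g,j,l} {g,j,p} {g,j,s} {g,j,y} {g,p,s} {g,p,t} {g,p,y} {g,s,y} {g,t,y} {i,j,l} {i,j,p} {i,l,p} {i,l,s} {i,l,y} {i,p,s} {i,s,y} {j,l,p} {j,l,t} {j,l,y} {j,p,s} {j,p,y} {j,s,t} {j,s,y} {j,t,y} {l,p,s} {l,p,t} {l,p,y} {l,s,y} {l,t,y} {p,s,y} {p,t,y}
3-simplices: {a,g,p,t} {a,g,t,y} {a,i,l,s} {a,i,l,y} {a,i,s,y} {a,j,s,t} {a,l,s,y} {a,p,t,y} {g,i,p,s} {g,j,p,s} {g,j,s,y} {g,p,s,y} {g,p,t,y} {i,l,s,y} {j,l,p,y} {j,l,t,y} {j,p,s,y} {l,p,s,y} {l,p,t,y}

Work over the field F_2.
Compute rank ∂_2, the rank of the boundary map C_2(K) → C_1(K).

n_0=9 n_1=35 n_2=50 n_3=19  [Z2]
∂1: piv[ag,ai,aj,al,ap,as,at,ay] rk=8  ker:gi,gj,gl,gp,gs,gt,gy,ij,il,ip,is,iy,jl,jp,js,jt,jy,lp,ls,lt,ly,ps,pt,py,st,sy,ty
∂2: piv[agp,agt,agy,ail,ais,aiy,ajs,ajt,als,aly,apt,apy,ast,asy,aty,gij,gil,gip,gis,gjl,gjp,gjs,gjy,gps,gsy,ilp,jlt] rk=27  ker:gpt,gpy,gty,ijl,ijp,ils,ily,ips,isy,jlp,jly,jps,jpy,jst,jsy,jty,lps,lpt,lpy,lsy,lty,psy,pty
∂3: piv[agpt,agty,ails,aily,aisy,ajst,alsy,apty,gips,gjps,gjsy,gpsy,gpty,jlpy,jlty,jpsy,lpsy,lpty] rk=18  ker:ilsy
rk∂_2=27

rank∂_2=27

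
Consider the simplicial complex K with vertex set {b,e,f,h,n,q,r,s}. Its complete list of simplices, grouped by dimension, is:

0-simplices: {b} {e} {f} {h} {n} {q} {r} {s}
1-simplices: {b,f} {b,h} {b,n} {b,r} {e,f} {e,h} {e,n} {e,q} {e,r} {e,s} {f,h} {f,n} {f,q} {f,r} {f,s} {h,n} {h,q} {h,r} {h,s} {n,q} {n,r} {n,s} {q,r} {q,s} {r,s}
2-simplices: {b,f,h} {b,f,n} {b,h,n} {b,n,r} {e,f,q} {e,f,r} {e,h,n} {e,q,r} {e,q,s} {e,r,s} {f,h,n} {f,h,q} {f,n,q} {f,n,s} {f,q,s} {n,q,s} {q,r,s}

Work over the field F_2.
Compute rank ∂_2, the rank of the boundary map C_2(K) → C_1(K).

rank∂_2=14

n_0=8 n_1=25 n_2=17  [Z2]
∂1: piv[bf,bh,bn,br,ef,eq,es] rk=7  ker:eh,en,er,fh,fn,fq,fr,fs,hn,hq,hr,hs,nq,nr,ns,qr,qs,rs
∂2: piv[bfh,bfn,bhn,bnr,efq,efr,ehn,eqr,eqs,ers,fhq,fnq,fns,fqs] rk=14  ker:fhn,nqs,qrs
rk∂_2=14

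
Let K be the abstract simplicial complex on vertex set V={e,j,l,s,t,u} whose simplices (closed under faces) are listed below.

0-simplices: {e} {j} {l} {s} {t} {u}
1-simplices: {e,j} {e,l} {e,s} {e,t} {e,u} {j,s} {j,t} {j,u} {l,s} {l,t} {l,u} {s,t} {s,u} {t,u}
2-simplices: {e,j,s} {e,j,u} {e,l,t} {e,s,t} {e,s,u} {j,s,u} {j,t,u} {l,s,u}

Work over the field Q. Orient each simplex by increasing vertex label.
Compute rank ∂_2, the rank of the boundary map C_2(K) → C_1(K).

n_0=6 n_1=14 n_2=8  [Q]
∂1: piv[ej,el,es,et,eu] rk=5  ker:js,jt,ju,ls,lt,lu,st,su,tu
∂2: piv[ejs,eju,elt,est,esu,jtu,lsu] rk=7  ker:jsu
rk∂_2=7

rank∂_2=7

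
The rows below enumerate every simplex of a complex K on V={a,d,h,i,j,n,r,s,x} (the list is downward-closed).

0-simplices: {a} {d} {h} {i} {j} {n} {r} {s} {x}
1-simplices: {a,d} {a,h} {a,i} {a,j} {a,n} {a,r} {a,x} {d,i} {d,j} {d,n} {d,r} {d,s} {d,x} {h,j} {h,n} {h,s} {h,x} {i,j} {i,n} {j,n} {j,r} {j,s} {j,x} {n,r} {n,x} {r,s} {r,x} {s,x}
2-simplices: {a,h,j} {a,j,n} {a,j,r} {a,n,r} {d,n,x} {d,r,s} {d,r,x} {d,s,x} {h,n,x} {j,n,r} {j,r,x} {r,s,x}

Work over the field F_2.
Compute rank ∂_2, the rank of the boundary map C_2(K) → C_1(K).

n_0=9 n_1=28 n_2=12  [Z2]
∂1: piv[ad,ah,ai,aj,an,ar,ax,ds] rk=8  ker:di,dj,dn,dr,dx,hj,hn,hs,hx,ij,in,jn,jr,js,jx,nr,nx,rs,rx,sx
∂2: piv[ahj,ajn,ajr,anr,dnx,drs,drx,dsx,hnx,jrx] rk=10  ker:jnr,rsx
rk∂_2=10

rank∂_2=10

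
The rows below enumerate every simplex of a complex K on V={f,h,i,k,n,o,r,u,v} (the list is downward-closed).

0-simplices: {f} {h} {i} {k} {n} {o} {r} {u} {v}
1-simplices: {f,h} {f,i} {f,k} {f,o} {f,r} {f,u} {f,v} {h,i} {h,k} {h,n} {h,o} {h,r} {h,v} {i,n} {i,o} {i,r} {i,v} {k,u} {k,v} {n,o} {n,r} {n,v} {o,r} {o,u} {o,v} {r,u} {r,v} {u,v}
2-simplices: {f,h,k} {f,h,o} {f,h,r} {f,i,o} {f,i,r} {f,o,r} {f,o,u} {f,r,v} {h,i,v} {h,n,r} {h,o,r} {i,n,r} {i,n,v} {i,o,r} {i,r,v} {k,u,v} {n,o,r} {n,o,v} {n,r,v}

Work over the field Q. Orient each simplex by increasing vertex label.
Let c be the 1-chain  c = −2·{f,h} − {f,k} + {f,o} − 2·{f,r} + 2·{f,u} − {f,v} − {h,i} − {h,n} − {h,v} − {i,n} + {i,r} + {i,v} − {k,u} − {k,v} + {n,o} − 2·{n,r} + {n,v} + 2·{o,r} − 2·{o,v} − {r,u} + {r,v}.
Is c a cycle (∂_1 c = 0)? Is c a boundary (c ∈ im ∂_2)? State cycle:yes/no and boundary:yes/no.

n_0=9 n_1=28 n_2=19  [Q]
∂1: piv[fh,fi,fk,fo,fr,fu,fv,hn] rk=8  ker:hi,hk,ho,hr,hv,in,io,ir,iv,ku,kv,no,nr,nv,or,ou,ov,ru,rv,uv
∂2: piv[fhk,fho,fhr,fio,fir,for,fou,frv,hiv,hnr,inr,inv,irv,kuv,nor,nov] rk=16  ker:hor,ior,nrv
∂1c = 3·{f} + {h} − 2·{i} + {k} − 2·{n} + 2·{o} − {r} − 2·{v}

cycle:no boundary:no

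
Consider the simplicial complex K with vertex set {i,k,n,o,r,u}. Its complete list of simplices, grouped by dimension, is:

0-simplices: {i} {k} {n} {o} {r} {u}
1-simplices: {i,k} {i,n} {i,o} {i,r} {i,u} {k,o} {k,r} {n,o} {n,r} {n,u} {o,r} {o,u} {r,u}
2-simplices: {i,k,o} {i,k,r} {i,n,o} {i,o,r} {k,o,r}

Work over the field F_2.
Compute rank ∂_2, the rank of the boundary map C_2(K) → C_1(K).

n_0=6 n_1=13 n_2=5  [Z2]
∂1: piv[ik,in,io,ir,iu] rk=5  ker:ko,kr,no,nr,nu,or,ou,ru
∂2: piv[iko,ikr,ino,ior] rk=4  ker:kor
rk∂_2=4

rank∂_2=4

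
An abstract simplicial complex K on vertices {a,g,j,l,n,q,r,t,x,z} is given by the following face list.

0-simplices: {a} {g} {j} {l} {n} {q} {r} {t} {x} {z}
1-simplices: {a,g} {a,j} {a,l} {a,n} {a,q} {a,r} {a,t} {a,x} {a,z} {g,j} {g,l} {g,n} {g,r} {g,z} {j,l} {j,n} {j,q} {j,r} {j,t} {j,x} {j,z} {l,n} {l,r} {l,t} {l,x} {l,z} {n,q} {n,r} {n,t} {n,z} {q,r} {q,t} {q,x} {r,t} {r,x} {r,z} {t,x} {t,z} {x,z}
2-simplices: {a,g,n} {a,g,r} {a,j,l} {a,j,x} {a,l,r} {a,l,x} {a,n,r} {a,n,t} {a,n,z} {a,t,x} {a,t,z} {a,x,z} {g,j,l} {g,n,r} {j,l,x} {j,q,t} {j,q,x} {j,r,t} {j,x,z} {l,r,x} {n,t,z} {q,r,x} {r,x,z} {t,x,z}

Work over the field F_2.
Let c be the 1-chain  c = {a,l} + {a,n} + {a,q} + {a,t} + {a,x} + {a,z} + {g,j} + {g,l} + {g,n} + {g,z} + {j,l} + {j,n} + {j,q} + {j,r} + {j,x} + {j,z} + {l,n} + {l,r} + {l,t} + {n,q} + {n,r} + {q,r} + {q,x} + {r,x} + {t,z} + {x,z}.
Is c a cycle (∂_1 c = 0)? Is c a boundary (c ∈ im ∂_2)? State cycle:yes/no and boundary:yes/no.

n_0=10 n_1=39 n_2=24  [Z2]
∂1: piv[ag,aj,al,an,aq,ar,at,ax,az] rk=9  ker:gj,gl,gn,gr,gz,jl,jn,jq,jr,jt,jx,jz,ln,lr,lt,lx,lz,nq,nr,nt,nz,qr,qt,qx,rt,rx,rz,tx,tz,xz
∂2: piv[agn,agr,ajl,ajx,alr,alx,anr,ant,anz,atx,atz,axz,gjl,jqt,jqx,jrt,jxz,lrx,qrx,rxz] rk=20  ker:gnr,jlx,ntz,txz
∂1c = {j} + {q} + {r} + {t} + {x} + {z}

cycle:no boundary:no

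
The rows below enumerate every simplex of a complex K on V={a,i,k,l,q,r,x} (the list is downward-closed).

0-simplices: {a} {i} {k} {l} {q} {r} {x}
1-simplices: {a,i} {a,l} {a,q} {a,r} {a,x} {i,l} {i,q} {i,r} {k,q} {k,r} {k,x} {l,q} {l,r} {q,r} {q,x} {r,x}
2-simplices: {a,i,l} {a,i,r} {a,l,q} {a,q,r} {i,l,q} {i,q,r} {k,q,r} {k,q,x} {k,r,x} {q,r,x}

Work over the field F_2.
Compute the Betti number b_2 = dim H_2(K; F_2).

n_0=7 n_1=16 n_2=10  [Z2]
∂1: piv[ai,al,aq,ar,ax,kq] rk=6  ker:il,iq,ir,kr,kx,lq,lr,qr,qx,rx
∂2: piv[ail,air,alq,aqr,ilq,kqr,kqx,krx] rk=8  ker:iqr,qrx
b_2=(10−8)−0=2

b_2=2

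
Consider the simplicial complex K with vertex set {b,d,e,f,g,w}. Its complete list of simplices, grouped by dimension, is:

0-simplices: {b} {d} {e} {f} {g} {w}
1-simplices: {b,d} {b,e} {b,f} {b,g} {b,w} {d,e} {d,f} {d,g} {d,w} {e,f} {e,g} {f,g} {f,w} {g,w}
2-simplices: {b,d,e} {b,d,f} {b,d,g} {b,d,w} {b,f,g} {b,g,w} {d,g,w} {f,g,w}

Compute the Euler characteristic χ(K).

n_0=6 n_1=14 n_2=8
χ=+6−14+8=0

χ(K)=0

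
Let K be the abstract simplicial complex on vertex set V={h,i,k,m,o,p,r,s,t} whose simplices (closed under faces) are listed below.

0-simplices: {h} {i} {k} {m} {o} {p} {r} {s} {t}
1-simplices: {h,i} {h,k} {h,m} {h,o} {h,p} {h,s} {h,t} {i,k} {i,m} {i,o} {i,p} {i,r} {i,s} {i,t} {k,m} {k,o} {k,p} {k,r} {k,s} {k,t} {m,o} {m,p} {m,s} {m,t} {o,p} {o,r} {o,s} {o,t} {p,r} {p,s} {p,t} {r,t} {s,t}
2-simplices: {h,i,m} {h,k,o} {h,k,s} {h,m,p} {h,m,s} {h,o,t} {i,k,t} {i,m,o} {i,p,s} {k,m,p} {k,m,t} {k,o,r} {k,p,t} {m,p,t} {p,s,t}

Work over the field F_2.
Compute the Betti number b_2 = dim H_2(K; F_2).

b_2=1

n_0=9 n_1=33 n_2=15  [Z2]
∂1: piv[hi,hk,hm,ho,hp,hs,ht,ir] rk=8  ker:ik,im,io,ip,is,it,km,ko,kp,kr,ks,kt,mo,mp,ms,mt,op,or,os,ot,pr,ps,pt,rt,st
∂2: piv[him,hko,hks,hmp,hms,hot,ikt,imo,ips,kmp,kmt,kor,kpt,pst] rk=14  ker:mpt
b_2=(15−14)−0=1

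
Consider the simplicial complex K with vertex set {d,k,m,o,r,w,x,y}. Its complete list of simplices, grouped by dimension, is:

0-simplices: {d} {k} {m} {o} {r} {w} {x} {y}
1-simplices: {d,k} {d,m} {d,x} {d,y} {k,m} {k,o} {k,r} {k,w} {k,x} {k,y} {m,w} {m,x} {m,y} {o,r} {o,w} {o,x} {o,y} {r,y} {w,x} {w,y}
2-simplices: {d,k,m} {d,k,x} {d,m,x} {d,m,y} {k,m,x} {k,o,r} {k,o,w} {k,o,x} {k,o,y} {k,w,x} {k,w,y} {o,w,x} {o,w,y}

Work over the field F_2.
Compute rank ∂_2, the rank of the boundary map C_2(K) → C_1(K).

n_0=8 n_1=20 n_2=13  [Z2]
∂1: piv[dk,dm,dx,dy,ko,kr,kw] rk=7  ker:km,kx,ky,mw,mx,my,or,ow,ox,oy,ry,wx,wy
∂2: piv[dkm,dkx,dmx,dmy,kor,kow,kox,koy,kwx,kwy] rk=10  ker:kmx,owx,owy
rk∂_2=10

rank∂_2=10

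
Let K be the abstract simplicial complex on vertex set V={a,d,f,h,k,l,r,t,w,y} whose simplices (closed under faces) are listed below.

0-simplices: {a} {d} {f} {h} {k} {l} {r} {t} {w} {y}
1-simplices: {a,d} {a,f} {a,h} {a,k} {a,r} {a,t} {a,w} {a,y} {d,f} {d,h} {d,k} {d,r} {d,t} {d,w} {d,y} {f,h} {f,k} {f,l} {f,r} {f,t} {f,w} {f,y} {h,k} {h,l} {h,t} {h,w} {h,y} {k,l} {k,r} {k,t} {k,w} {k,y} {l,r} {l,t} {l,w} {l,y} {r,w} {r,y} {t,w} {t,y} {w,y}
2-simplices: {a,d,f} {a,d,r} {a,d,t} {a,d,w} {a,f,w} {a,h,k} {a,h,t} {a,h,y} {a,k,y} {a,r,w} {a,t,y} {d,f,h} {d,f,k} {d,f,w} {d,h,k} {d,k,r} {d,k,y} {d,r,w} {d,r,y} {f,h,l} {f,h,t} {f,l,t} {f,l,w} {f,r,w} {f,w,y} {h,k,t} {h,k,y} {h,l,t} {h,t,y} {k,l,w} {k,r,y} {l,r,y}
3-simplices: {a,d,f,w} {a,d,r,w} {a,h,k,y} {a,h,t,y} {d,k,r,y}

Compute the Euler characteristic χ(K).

n_0=10 n_1=41 n_2=32 n_3=5
χ=+10−41+32−5=-4

χ(K)=-4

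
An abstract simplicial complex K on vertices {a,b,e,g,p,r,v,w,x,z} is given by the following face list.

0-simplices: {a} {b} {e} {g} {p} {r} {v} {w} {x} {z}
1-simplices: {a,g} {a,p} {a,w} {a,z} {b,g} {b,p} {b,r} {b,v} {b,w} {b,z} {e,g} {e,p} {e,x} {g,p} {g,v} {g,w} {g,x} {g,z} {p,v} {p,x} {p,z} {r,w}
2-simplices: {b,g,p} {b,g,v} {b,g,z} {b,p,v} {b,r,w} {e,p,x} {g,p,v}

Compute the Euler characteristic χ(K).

χ(K)=-5

n_0=10 n_1=22 n_2=7
χ=+10−22+7=-5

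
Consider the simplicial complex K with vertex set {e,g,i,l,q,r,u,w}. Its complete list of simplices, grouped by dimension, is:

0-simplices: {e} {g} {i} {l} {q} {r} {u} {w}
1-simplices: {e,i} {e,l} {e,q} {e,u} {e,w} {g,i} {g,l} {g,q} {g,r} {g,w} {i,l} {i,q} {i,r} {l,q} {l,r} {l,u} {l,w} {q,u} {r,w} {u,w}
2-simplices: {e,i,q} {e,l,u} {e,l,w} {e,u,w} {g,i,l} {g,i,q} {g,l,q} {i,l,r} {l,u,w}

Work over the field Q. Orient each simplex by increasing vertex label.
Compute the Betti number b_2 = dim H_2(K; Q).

b_2=1

n_0=8 n_1=20 n_2=9  [Q]
∂1: piv[ei,el,eq,eu,ew,gi,gr] rk=7  ker:gl,gq,gw,il,iq,ir,lq,lr,lu,lw,qu,rw,uw
∂2: piv[eiq,elu,elw,euw,gil,giq,glq,ilr] rk=8  ker:luw
b_2=(9−8)−0=1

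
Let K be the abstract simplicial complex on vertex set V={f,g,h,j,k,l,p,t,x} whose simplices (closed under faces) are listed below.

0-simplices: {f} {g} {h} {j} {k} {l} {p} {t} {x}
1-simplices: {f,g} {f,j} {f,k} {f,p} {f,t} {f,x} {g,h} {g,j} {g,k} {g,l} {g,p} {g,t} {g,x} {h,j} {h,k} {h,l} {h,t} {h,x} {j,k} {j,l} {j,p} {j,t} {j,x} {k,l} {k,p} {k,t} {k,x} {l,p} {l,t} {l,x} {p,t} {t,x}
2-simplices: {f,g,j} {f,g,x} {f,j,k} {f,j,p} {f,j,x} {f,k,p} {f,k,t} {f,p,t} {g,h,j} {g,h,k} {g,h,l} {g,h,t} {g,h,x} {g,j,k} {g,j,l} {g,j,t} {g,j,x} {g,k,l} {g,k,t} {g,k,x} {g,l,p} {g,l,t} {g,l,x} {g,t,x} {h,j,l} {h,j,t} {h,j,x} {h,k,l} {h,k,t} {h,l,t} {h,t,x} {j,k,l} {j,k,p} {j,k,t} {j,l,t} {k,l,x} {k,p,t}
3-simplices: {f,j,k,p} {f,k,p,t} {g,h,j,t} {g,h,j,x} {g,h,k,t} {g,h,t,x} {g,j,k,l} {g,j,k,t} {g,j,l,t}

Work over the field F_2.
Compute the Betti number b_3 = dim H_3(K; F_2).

b_3=0

n_0=9 n_1=32 n_2=37 n_3=9  [Z2]
∂1: piv[fg,fj,fk,fp,ft,fx,gh,gl] rk=8  ker:gj,gk,gp,gt,gx,hj,hk,hl,ht,hx,jk,jl,jp,jt,jx,kl,kp,kt,kx,lp,lt,lx,pt,tx
∂2: piv[fgj,fgx,fjk,fjp,fjx,fkp,fkt,fpt,ghj,ghk,ghl,ght,ghx,gjk,gjl,gjt,gkl,gkt,gkx,glp,glt,glx,gtx] rk=23  ker:gjx,hjl,hjt,hjx,hkl,hkt,hlt,htx,jkl,jkp,jkt,jlt,klx,kpt
∂3: piv[fjkp,fkpt,ghjt,ghjx,ghkt,ghtx,gjkl,gjkt,gjlt] rk=9
b_3=(9−9)−0=0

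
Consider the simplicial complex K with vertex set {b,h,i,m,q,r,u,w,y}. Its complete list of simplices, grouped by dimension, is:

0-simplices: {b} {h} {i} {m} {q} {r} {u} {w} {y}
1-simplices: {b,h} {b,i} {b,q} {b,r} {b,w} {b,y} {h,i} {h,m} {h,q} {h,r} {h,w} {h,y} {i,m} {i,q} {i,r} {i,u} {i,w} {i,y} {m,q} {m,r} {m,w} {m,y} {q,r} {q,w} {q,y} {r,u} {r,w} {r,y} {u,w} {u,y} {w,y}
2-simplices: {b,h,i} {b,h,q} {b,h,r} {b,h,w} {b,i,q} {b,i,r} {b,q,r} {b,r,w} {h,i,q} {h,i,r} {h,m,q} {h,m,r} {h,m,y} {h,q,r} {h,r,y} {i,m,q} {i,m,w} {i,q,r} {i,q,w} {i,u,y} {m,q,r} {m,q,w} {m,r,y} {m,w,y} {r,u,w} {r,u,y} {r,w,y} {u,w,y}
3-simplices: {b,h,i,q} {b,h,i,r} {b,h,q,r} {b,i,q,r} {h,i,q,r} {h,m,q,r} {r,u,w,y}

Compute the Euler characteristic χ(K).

n_0=9 n_1=31 n_2=28 n_3=7
χ=+9−31+28−7=-1

χ(K)=-1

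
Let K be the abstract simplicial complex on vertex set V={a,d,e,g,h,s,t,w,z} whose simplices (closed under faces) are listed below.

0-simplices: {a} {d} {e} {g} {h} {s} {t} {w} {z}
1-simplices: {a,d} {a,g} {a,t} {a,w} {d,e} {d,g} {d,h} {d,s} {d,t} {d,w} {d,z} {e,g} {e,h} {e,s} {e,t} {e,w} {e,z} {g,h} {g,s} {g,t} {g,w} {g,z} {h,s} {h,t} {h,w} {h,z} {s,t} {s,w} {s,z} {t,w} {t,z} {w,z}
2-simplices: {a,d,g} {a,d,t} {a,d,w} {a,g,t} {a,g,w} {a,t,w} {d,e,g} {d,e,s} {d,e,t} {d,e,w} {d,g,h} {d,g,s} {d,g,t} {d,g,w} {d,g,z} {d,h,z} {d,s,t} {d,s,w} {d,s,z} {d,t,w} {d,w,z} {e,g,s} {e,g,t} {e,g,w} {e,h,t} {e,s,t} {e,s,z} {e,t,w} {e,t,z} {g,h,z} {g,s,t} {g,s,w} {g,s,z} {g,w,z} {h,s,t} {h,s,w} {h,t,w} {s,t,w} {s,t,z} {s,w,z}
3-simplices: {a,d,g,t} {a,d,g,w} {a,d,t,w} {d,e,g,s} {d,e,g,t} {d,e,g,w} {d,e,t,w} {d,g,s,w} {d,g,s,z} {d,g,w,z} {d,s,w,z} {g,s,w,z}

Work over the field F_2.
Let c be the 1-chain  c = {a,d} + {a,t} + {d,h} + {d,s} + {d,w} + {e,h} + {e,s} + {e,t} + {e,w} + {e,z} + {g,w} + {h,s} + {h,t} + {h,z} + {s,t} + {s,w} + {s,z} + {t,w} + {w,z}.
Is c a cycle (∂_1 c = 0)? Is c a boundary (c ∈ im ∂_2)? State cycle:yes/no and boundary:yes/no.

cycle:no boundary:no

n_0=9 n_1=32 n_2=40 n_3=12  [Z2]
∂1: piv[ad,ag,at,aw,de,dh,ds,dz] rk=8  ker:dg,dt,dw,eg,eh,es,et,ew,ez,gh,gs,gt,gw,gz,hs,ht,hw,hz,st,sw,sz,tw,tz,wz
∂2: piv[adg,adt,adw,agt,agw,atw,deg,des,det,dew,dgh,dgs,dgz,dhz,dst,dsw,dsz,dwz,eht,esz,etz,hst,hsw] rk=23  ker:dgt,dgw,dtw,egs,egt,egw,est,etw,ghz,gst,gsw,gsz,gwz,htw,stw,stz,swz
∂3: piv[adgt,adgw,adtw,degs,degt,degw,detw,dgsw,dgsz,dgwz,dswz] rk=11  ker:gswz
∂1c = {e} + {g} + {h} + {t}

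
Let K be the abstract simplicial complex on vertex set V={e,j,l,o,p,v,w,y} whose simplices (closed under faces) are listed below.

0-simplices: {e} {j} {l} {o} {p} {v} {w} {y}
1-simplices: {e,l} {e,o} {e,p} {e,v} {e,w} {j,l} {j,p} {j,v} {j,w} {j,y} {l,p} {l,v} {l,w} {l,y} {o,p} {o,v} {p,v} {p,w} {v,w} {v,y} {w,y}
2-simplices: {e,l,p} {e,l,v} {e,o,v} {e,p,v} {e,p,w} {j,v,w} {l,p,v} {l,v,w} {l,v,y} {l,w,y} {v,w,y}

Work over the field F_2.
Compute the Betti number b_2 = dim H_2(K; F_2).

n_0=8 n_1=21 n_2=11  [Z2]
∂1: piv[el,eo,ep,ev,ew,jl,jy] rk=7  ker:jp,jv,jw,lp,lv,lw,ly,op,ov,pv,pw,vw,vy,wy
∂2: piv[elp,elv,eov,epv,epw,jvw,lvw,lvy,lwy] rk=9  ker:lpv,vwy
b_2=(11−9)−0=2

b_2=2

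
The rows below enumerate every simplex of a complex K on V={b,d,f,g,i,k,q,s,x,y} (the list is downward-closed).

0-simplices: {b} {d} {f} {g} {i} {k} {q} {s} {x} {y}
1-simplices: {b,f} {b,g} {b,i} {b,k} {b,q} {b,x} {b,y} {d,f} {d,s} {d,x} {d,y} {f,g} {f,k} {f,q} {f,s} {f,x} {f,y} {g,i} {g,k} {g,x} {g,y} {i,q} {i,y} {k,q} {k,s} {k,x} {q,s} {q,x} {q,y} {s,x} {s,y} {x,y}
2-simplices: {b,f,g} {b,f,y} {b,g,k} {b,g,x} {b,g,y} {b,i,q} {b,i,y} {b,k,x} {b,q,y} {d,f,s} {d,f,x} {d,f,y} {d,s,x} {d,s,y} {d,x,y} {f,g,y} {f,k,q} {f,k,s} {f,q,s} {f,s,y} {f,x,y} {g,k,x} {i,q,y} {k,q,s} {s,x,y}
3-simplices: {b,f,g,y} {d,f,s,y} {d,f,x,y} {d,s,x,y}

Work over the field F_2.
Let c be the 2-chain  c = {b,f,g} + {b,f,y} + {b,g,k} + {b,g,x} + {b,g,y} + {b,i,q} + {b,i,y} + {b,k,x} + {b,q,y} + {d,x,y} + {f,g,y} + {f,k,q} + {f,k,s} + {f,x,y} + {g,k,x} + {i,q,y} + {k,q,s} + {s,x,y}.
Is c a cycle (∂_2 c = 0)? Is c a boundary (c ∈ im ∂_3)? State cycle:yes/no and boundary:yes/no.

n_0=10 n_1=32 n_2=25 n_3=4  [Z2]
∂1: piv[bf,bg,bi,bk,bq,bx,by,df,ds] rk=9  ker:dx,dy,fg,fk,fq,fs,fx,fy,gi,gk,gx,gy,iq,iy,kq,ks,kx,qs,qx,qy,sx,sy,xy
∂2: piv[bfg,bfy,bgk,bgx,bgy,biq,biy,bkx,bqy,dfs,dfx,dfy,dsx,dsy,dxy,fkq,fks,fqs] rk=18  ker:fgy,fsy,fxy,gkx,iqy,kqs,sxy
∂3: piv[bfgy,dfsy,dfxy,dsxy] rk=4
∂2c = {d,x} + {d,y} + {f,q} + {f,s} + {f,x} + {f,y} + {q,s} + {s,x} + {s,y} + {x,y}

cycle:no boundary:no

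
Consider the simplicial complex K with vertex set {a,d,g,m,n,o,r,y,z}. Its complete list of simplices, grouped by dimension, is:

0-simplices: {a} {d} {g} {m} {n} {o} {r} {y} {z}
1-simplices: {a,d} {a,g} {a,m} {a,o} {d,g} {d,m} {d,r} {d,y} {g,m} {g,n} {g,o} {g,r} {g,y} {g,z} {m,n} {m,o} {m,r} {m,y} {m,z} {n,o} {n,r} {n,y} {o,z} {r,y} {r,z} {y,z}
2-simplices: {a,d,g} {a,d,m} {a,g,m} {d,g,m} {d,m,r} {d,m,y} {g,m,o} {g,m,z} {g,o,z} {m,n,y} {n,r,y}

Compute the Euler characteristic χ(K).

χ(K)=-6

n_0=9 n_1=26 n_2=11
χ=+9−26+11=-6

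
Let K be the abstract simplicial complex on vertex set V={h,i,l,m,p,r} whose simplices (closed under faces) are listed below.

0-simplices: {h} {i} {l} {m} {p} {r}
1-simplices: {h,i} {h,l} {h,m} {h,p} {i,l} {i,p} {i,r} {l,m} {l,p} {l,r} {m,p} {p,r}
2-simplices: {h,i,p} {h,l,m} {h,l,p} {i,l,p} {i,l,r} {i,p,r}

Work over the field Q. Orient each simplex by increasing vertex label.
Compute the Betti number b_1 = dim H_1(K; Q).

n_0=6 n_1=12 n_2=6  [Q]
∂1: piv[hi,hl,hm,hp,ir] rk=5  ker:il,ip,lm,lp,lr,mp,pr
∂2: piv[hip,hlm,hlp,ilp,ilr,ipr] rk=6
b_1=(12−5)−6=1

b_1=1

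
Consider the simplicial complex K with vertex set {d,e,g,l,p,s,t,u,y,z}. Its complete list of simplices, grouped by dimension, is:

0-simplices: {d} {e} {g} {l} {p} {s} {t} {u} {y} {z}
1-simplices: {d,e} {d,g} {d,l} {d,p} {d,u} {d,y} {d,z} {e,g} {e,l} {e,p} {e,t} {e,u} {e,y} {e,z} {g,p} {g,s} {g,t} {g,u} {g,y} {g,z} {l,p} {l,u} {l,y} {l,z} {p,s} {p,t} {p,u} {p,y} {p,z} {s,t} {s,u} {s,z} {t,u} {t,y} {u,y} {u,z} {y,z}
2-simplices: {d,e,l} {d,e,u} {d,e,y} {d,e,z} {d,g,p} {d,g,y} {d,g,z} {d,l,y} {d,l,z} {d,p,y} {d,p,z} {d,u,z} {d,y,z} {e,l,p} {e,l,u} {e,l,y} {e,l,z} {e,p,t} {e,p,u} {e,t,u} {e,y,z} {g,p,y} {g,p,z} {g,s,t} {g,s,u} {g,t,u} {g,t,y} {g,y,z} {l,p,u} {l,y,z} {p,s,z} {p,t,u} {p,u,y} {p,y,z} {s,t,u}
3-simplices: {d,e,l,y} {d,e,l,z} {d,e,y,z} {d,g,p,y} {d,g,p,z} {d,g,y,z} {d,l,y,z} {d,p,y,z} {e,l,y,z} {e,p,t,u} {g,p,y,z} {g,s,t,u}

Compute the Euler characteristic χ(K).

χ(K)=-4

n_0=10 n_1=37 n_2=35 n_3=12
χ=+10−37+35−12=-4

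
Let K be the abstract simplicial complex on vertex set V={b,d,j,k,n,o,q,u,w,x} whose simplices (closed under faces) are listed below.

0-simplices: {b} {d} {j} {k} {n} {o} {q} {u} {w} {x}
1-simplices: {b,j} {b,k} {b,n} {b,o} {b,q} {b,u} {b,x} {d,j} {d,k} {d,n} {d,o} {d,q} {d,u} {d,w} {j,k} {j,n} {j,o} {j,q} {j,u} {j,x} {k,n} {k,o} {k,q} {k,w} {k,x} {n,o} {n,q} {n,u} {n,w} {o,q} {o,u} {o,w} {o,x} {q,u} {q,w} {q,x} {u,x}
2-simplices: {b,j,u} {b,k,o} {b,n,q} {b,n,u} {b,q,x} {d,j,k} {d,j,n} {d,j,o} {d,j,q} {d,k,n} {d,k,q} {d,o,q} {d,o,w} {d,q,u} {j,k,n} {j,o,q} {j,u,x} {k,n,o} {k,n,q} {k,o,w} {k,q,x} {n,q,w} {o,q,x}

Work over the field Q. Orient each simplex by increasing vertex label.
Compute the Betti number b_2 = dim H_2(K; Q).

n_0=10 n_1=37 n_2=23  [Q]
∂1: piv[bj,bk,bn,bo,bq,bu,bx,dj,dw] rk=9  ker:dk,dn,do,dq,du,jk,jn,jo,jq,ju,jx,kn,ko,kq,kw,kx,no,nq,nu,nw,oq,ou,ow,ox,qu,qw,qx,ux
∂2: piv[bju,bko,bnq,bnu,bqx,djk,djn,djo,djq,dkn,dkq,doq,dow,dqu,jux,kno,knq,kow,kqx,nqw,oqx] rk=21  ker:jkn,joq
b_2=(23−21)−0=2

b_2=2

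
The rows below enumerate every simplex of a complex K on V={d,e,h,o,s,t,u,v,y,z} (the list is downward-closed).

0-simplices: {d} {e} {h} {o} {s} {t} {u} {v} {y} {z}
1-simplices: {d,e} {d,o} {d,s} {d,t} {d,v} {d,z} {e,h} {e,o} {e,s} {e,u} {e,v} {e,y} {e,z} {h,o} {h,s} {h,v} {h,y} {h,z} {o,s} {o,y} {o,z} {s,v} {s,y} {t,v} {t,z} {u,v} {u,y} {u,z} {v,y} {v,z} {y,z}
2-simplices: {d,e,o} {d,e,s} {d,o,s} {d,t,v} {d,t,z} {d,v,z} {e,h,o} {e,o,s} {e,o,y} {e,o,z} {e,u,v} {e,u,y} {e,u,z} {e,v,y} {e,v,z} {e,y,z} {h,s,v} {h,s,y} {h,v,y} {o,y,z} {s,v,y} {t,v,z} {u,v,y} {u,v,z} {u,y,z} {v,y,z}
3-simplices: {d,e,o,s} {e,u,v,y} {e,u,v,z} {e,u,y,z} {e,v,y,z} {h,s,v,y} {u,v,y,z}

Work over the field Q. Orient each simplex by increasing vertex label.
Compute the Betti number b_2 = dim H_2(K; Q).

n_0=10 n_1=31 n_2=26 n_3=7  [Q]
∂1: piv[de,do,ds,dt,dv,dz,eh,eu,ey] rk=9  ker:eo,es,ev,ez,ho,hs,hv,hy,hz,os,oy,oz,sv,sy,tv,tz,uv,uy,uz,vy,vz,yz
∂2: piv[deo,des,dos,dtv,dtz,dvz,eho,eoy,eoz,euv,euy,euz,evy,evz,eyz,hsv,hsy,hvy] rk=18  ker:eos,oyz,svy,tvz,uvy,uvz,uyz,vyz
∂3: piv[deos,euvy,euvz,euyz,evyz,hsvy] rk=6  ker:uvyz
b_2=(26−18)−6=2

b_2=2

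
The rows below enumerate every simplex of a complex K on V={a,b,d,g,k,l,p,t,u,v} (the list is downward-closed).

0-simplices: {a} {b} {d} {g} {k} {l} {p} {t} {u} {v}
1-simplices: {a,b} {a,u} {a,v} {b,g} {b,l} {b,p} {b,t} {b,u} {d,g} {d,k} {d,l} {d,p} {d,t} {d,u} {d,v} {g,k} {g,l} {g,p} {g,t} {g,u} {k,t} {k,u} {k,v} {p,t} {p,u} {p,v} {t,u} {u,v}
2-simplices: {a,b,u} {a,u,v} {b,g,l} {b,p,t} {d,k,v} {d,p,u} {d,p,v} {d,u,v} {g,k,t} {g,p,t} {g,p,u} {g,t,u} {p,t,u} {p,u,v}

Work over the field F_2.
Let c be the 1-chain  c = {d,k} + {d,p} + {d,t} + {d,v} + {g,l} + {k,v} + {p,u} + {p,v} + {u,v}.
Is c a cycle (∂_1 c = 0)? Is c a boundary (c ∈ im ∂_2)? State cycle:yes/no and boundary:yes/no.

n_0=10 n_1=28 n_2=14  [Z2]
∂1: piv[ab,au,av,bg,bl,bp,bt,dg,dk] rk=9  ker:bu,dl,dp,dt,du,dv,gk,gl,gp,gt,gu,kt,ku,kv,pt,pu,pv,tu,uv
∂2: piv[abu,auv,bgl,bpt,dkv,dpu,dpv,duv,gkt,gpt,gpu,gtu] rk=12  ker:ptu,puv
∂1c = {g} + {l} + {p} + {t}

cycle:no boundary:no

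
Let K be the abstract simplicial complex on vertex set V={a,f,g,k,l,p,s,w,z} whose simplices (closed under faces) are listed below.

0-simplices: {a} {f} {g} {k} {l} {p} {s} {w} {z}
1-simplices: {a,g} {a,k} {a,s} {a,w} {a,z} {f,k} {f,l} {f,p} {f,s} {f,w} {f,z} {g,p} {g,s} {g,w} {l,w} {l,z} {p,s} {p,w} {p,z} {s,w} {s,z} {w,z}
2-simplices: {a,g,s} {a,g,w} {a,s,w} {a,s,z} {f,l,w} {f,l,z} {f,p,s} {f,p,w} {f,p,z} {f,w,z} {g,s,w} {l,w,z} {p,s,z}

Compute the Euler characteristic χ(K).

χ(K)=0

n_0=9 n_1=22 n_2=13
χ=+9−22+13=0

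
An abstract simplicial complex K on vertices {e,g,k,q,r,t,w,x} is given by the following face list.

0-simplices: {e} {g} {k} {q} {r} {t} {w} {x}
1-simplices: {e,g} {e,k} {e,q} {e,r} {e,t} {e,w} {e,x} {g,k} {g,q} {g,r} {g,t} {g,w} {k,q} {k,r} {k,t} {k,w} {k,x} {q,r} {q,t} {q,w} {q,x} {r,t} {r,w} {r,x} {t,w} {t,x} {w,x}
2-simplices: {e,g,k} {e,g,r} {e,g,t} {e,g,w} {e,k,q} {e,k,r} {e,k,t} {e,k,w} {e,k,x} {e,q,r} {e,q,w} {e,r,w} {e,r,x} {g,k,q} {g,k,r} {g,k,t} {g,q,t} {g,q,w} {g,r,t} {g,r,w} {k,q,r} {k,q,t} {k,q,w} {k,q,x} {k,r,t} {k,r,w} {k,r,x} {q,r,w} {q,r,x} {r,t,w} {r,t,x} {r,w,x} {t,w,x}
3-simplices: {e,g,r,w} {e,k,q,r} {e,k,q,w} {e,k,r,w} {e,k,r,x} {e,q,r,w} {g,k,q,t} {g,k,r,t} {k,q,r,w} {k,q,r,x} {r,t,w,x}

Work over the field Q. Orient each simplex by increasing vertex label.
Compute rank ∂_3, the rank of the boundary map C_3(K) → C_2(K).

n_0=8 n_1=27 n_2=33 n_3=11  [Q]
∂1: piv[eg,ek,eq,er,et,ew,ex] rk=7  ker:gk,gq,gr,gt,gw,kq,kr,kt,kw,kx,qr,qt,qw,qx,rt,rw,rx,tw,tx,wx
∂2: piv[egk,egr,egt,egw,ekq,ekr,ekt,ekw,ekx,eqr,eqw,erw,erx,gkq,gqt,grt,kqx,rtw,rtx,rwx] rk=20  ker:gkr,gkt,gqw,grw,kqr,kqt,kqw,krt,krw,krx,qrw,qrx,twx
∂3: piv[egrw,ekqr,ekqw,ekrw,ekrx,eqrw,gkqt,gkrt,kqrx,rtwx] rk=10  ker:kqrw
rk∂_3=10

rank∂_3=10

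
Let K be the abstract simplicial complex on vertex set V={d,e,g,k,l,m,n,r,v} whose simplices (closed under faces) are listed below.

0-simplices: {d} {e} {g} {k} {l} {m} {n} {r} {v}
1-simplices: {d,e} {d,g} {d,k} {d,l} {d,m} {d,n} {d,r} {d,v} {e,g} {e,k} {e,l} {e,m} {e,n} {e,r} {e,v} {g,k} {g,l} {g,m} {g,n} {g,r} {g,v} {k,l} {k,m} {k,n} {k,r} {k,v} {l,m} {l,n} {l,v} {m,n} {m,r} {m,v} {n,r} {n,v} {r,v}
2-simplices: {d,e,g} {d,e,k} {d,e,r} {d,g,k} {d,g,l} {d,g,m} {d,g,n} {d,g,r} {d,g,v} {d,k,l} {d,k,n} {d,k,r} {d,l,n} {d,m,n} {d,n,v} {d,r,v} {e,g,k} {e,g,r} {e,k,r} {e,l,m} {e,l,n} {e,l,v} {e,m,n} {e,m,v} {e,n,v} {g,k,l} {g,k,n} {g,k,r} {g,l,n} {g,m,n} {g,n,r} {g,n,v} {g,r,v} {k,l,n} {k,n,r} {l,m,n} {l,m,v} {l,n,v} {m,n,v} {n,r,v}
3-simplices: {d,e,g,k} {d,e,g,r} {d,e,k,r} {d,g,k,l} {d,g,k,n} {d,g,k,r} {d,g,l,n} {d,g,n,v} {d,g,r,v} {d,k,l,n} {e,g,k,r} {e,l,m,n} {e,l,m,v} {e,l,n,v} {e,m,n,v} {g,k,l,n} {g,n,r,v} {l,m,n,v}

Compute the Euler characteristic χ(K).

χ(K)=-4

n_0=9 n_1=35 n_2=40 n_3=18
χ=+9−35+40−18=-4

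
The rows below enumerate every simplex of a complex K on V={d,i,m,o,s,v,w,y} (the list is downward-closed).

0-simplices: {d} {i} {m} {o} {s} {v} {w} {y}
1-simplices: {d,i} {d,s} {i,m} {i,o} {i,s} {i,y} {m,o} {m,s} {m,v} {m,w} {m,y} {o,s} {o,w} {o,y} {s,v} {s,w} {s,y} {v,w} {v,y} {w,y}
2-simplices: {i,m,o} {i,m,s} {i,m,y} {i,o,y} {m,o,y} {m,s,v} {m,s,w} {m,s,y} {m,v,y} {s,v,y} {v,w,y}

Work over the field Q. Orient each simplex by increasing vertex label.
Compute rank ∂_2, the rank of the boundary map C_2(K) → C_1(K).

rank∂_2=9

n_0=8 n_1=20 n_2=11  [Q]
∂1: piv[di,ds,im,io,iy,mv,mw] rk=7  ker:is,mo,ms,my,os,ow,oy,sv,sw,sy,vw,vy,wy
∂2: piv[imo,ims,imy,ioy,msv,msw,msy,mvy,vwy] rk=9  ker:moy,svy
rk∂_2=9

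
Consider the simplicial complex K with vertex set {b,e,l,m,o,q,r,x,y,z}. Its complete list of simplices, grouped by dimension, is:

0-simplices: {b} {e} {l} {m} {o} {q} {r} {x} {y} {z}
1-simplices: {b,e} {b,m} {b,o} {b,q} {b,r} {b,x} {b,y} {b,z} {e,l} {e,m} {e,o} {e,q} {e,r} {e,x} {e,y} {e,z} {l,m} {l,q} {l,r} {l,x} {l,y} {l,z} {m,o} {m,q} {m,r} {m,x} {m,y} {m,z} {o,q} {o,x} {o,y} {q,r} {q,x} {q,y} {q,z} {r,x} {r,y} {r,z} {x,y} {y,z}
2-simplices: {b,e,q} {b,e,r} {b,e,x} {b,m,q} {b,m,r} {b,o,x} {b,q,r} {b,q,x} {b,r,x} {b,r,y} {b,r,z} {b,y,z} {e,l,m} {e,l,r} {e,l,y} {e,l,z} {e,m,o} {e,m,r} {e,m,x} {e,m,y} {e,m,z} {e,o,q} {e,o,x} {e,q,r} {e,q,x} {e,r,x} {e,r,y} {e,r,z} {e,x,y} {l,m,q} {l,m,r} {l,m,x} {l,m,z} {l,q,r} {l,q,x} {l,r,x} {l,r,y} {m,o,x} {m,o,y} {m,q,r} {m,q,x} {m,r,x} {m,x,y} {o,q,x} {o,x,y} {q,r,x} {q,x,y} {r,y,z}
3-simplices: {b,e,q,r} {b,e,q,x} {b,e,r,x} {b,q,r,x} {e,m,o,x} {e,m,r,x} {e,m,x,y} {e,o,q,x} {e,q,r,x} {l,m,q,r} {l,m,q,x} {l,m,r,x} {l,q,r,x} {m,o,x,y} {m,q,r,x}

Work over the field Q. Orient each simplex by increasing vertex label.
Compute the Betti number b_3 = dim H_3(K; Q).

b_3=2

n_0=10 n_1=40 n_2=48 n_3=15  [Q]
∂1: piv[be,bm,bo,bq,br,bx,by,bz,el] rk=9  ker:em,eo,eq,er,ex,ey,ez,lm,lq,lr,lx,ly,lz,mo,mq,mr,mx,my,mz,oq,ox,oy,qr,qx,qy,qz,rx,ry,rz,xy,yz
∂2: piv[beq,ber,bex,bmq,bmr,box,bqr,bqx,brx,bry,brz,byz,elm,elr,ely,elz,emo,emr,emx,emy,emz,eoq,eox,ery,erz,exy,lmq,lmx,moy,qxy] rk=30  ker:eqr,eqx,erx,lmr,lmz,lqr,lqx,lrx,lry,mox,mqr,mqx,mrx,mxy,oqx,oxy,qrx,ryz
∂3: piv[beqr,beqx,berx,bqrx,emox,emrx,emxy,eoqx,lmqr,lmqx,lmrx,lqrx,moxy] rk=13  ker:eqrx,mqrx
b_3=(15−13)−0=2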